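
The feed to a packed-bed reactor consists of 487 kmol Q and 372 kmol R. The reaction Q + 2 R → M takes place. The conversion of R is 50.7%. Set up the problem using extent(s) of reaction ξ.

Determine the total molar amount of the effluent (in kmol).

670 kmol

R reacted = 0.507 × 372 = 188.6 kmol; ν_R = −2, so ξ = 188.6/2 = 94.3 kmol.
Outlet amounts (n = n₀ + ν ξ):
  Q: 487 − 1(94.3) = 392.7
  R: 372 − 2(94.3) = 183.4
  M: 0 + 1(94.3) = 94.3
Total out = 392.7 + 183.4 + 94.3 = 670.4 kmol.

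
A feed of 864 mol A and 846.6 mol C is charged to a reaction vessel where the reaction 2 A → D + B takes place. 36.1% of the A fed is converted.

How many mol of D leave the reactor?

156 mol

A reacted = 0.361 × 864 = 311.9 mol; ν_A = −2, so ξ = 311.9/2 = 156 mol.
Outlet amounts (n = n₀ + ν ξ):
  A: 864 − 2(156) = 552.1
  D: 0 + 1(156) = 156
  B: 0 + 1(156) = 156
  C: 846.6 (inert)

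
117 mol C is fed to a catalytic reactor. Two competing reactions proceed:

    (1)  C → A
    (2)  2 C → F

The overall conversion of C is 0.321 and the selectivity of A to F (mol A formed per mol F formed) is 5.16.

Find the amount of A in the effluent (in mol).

Conversion of C: C consumed = 0.321 × 117 = 37.56 mol = 1ξ₁ + 2ξ₂.
Selectivity: 1ξ₁ / (1ξ₂) = 5.16 → ξ₁ = 5.16 ξ₂.
Substitute: (1·5.16 + 2) ξ₂ = 37.56 → ξ₂ = 5.245 mol, ξ₁ = 27.07 mol.
Outlet amounts (n = n₀ + Σ ν·ξ):
  C: 117 − 1(27.07) − 2(5.245) = 79.44
  A: 0 + 1(27.07) = 27.07
  F: 0 + 1(5.245) = 5.245

27.1 mol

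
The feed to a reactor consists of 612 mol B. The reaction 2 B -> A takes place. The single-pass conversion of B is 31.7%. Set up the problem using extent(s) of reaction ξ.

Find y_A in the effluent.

B reacted = 0.317 × 612 = 194 mol; ν_B = −2, so ξ = 194/2 = 97 mol.
Outlet amounts (n = n₀ + ν ξ):
  B: 612 − 2(97) = 418
  A: 0 + 1(97) = 97
Total out = 515 mol; y_A = 97 / 515 = 0.1884.

0.188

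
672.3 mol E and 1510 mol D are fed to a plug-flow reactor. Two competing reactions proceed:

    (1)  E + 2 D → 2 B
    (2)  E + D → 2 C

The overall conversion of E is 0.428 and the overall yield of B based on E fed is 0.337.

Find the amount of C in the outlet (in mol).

349 mol

Yield of B: 2ξ₁ / 672.3 = 0.337 → ξ₁ = 113.3 mol.
Conversion of E: 1ξ₁ + 1ξ₂ = 0.428 × 672.3 = 287.7 → ξ₂ = 174.5 mol.
Outlet amounts (n = n₀ + Σ ν·ξ):
  E: 672.3 − 1(113.3) − 1(174.5) = 384.6
  D: 1510 − 2(113.3) − 1(174.5) = 1109
  B: 0 + 2(113.3) = 226.6
  C: 0 + 2(174.5) = 348.9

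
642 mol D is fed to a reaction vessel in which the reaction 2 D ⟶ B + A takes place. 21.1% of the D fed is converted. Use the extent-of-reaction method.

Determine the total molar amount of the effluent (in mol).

D reacted = 0.211 × 642 = 135.5 mol; ν_D = −2, so ξ = 135.5/2 = 67.73 mol.
Outlet amounts (n = n₀ + ν ξ):
  D: 642 − 2(67.73) = 506.5
  B: 0 + 1(67.73) = 67.73
  A: 0 + 1(67.73) = 67.73
Total out = 506.5 + 67.73 + 67.73 = 642 mol.

642 mol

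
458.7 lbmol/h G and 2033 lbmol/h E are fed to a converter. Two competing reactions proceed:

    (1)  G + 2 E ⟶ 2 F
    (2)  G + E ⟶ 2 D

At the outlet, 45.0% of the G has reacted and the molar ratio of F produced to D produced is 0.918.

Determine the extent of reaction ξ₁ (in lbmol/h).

Conversion of G: G consumed = 0.45 × 458.7 = 206.4 lbmol/h = 1ξ₁ + 1ξ₂.
Selectivity: 2ξ₁ / (2ξ₂) = 0.918 → ξ₁ = 0.918 ξ₂.
Substitute: (1·0.918 + 1) ξ₂ = 206.4 → ξ₂ = 107.6 lbmol/h, ξ₁ = 98.8 lbmol/h.
Outlet amounts (n = n₀ + Σ ν·ξ):
  G: 458.7 − 1(98.8) − 1(107.6) = 252.3
  E: 2033 − 2(98.8) − 1(107.6) = 1728
  F: 0 + 2(98.8) = 197.6
  D: 0 + 2(107.6) = 215.2

ξ₁ = 98.8 lbmol/h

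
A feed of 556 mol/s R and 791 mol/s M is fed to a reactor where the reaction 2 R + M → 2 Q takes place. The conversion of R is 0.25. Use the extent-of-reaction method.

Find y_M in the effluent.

0.565

R reacted = 0.25 × 556 = 139 mol/s; ν_R = −2, so ξ = 139/2 = 69.5 mol/s.
Outlet amounts (n = n₀ + ν ξ):
  R: 556 − 2(69.5) = 417
  M: 791 − 1(69.5) = 721.5
  Q: 0 + 2(69.5) = 139
Total out = 1278 mol/s; y_M = 721.5 / 1278 = 0.5648.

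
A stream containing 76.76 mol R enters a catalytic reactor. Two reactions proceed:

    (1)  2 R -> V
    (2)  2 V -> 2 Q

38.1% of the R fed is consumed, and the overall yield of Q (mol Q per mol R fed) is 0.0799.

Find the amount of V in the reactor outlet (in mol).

8.49 mol

Conversion of R: R consumed = 2ξ₁ = 0.381 × 76.76 → ξ₁ = 14.62 mol.
Yield of Q: 2ξ₂ / 76.76 = 0.0799 → ξ₂ = 3.067 mol.
Outlet amounts (n = n₀ + Σ ν·ξ):
  R: 76.76 − 2(14.62) = 47.51
  V: 0 + 1(14.62) − 2(3.067) = 8.49
  Q: 0 + 2(3.067) = 6.133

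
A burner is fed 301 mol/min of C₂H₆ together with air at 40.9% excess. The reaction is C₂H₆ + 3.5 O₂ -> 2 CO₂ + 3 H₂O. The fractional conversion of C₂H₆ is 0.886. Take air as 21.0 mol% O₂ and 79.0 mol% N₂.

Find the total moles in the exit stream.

Stoichiometric O₂ = 3.5 × 301 = 1054 mol/min; O₂ fed = 1054 × 1.409 = 1484 mol/min.
N₂ fed = 1484 × 79/21 = 5584 mol/min.
Fuel reacted = 0.886 × 301 → ξ = 266.7 mol/min.
Outlet (n = n₀ + ν ξ):
  C₂H₆: 301 − 1(266.7) = 34.31
  O₂: 1484 − 3.5(266.7) = 551
  N₂: 5584 (inert)
  CO₂: 0 + 2(266.7) = 533.4
  H₂O: 0 + 3(266.7) = 800.1
Total out = 34.31 + 551 + 5584 + 533.4 + 800.1 = 7503 mol/min.

7500 mol/min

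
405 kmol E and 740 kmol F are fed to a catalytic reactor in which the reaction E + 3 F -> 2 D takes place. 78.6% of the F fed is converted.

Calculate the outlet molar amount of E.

211 kmol

F reacted = 0.786 × 740 = 581.6 kmol; ν_F = −3, so ξ = 581.6/3 = 193.9 kmol.
Outlet amounts (n = n₀ + ν ξ):
  E: 405 − 1(193.9) = 211.1
  F: 740 − 3(193.9) = 158.4
  D: 0 + 2(193.9) = 387.8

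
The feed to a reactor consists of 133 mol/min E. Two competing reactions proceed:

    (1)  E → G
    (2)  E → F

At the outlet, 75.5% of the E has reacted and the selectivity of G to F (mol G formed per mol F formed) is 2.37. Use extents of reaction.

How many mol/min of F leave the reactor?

29.8 mol/min

Conversion of E: E consumed = 0.755 × 133 = 100.4 mol/min = 1ξ₁ + 1ξ₂.
Selectivity: 1ξ₁ / (1ξ₂) = 2.37 → ξ₁ = 2.37 ξ₂.
Substitute: (1·2.37 + 1) ξ₂ = 100.4 → ξ₂ = 29.8 mol/min, ξ₁ = 70.62 mol/min.
Outlet amounts (n = n₀ + Σ ν·ξ):
  E: 133 − 1(70.62) − 1(29.8) = 32.58
  G: 0 + 1(70.62) = 70.62
  F: 0 + 1(29.8) = 29.8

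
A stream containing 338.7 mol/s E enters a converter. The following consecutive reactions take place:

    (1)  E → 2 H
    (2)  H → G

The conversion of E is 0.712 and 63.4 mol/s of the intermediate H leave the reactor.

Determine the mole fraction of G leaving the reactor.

0.722

Conversion of E: E consumed = 1ξ₁ = 0.712 × 338.7 → ξ₁ = 241.2 mol/s.
H balance: n_H = 0 + 2ξ₁ − 1ξ₂ = 63.4 → ξ₂ = (2·241.2 − 63.4)/1 = 418.9 mol/s.
Outlet amounts (n = n₀ + Σ ν·ξ):
  E: 338.7 − 1(241.2) = 97.55
  H: 0 + 2(241.2) − 1(418.9) = 63.4
  G: 0 + 1(418.9) = 418.9
Total out = 579.9 mol/s; y_G = 418.9 / 579.9 = 0.7224.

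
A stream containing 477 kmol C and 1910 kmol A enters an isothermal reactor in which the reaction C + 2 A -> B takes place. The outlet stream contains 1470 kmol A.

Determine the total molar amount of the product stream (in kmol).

1950 kmol

For A: n = n₀ − 2ξ → 1470 = 1910 − 2ξ, giving ξ = 220 kmol.
Outlet amounts (n = n₀ + ν ξ):
  C: 477 − 1(220) = 257
  A: 1910 − 2(220) = 1470
  B: 0 + 1(220) = 220
Total out = 257 + 1470 + 220 = 1947 kmol.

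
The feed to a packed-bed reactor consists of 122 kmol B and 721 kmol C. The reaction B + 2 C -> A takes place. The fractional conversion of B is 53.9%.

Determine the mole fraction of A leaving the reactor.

0.0924

B reacted = 0.539 × 122 = 65.76 kmol; ν_B = −1, so ξ = 65.76/1 = 65.76 kmol.
Outlet amounts (n = n₀ + ν ξ):
  B: 122 − 1(65.76) = 56.24
  C: 721 − 2(65.76) = 589.5
  A: 0 + 1(65.76) = 65.76
Total out = 711.5 kmol; y_A = 65.76 / 711.5 = 0.09242.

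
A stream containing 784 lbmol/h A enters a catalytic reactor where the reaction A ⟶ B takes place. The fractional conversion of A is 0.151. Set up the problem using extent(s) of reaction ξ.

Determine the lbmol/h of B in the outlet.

A reacted = 0.151 × 784 = 118.4 lbmol/h; ν_A = −1, so ξ = 118.4/1 = 118.4 lbmol/h.
Outlet amounts (n = n₀ + ν ξ):
  A: 784 − 1(118.4) = 665.6
  B: 0 + 1(118.4) = 118.4

118 lbmol/h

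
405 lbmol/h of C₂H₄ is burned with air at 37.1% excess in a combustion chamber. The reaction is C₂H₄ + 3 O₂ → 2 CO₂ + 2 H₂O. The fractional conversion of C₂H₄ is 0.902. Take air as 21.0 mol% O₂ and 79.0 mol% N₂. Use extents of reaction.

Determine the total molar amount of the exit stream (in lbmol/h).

Stoichiometric O₂ = 3 × 405 = 1215 lbmol/h; O₂ fed = 1215 × 1.371 = 1666 lbmol/h.
N₂ fed = 1666 × 79/21 = 6266 lbmol/h.
Fuel reacted = 0.902 × 405 → ξ = 365.3 lbmol/h.
Outlet (n = n₀ + ν ξ):
  C₂H₄: 405 − 1(365.3) = 39.69
  O₂: 1666 − 3(365.3) = 569.8
  N₂: 6266 (inert)
  CO₂: 0 + 2(365.3) = 730.6
  H₂O: 0 + 2(365.3) = 730.6
Total out = 39.69 + 569.8 + 6266 + 730.6 + 730.6 = 8337 lbmol/h.

8340 lbmol/h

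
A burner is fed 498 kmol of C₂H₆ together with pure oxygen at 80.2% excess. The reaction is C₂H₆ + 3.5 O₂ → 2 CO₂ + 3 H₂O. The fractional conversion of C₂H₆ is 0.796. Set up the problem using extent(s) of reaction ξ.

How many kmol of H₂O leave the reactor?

Stoichiometric O₂ = 3.5 × 498 = 1743 kmol; O₂ fed = 1743 × 1.802 = 3141 kmol.
Fuel reacted = 0.796 × 498 → ξ = 396.4 kmol.
Outlet (n = n₀ + ν ξ):
  C₂H₆: 498 − 1(396.4) = 101.6
  O₂: 3141 − 3.5(396.4) = 1753
  CO₂: 0 + 2(396.4) = 792.8
  H₂O: 0 + 3(396.4) = 1189

1190 kmol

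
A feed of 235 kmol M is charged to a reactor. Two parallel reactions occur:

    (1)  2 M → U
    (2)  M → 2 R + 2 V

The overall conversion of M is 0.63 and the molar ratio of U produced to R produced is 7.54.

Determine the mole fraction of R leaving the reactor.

0.0535

Conversion of M: M consumed = 0.63 × 235 = 148.1 kmol = 2ξ₁ + 1ξ₂.
Selectivity: 1ξ₁ / (2ξ₂) = 7.54 → ξ₁ = 15.08 ξ₂.
Substitute: (2·15.08 + 1) ξ₂ = 148.1 → ξ₂ = 4.751 kmol, ξ₁ = 71.65 kmol.
Outlet amounts (n = n₀ + Σ ν·ξ):
  M: 235 − 2(71.65) − 1(4.751) = 86.95
  U: 0 + 1(71.65) = 71.65
  R: 0 + 2(4.751) = 9.503
  V: 0 + 2(4.751) = 9.503
Total out = 177.6 kmol; y_R = 9.503 / 177.6 = 0.0535.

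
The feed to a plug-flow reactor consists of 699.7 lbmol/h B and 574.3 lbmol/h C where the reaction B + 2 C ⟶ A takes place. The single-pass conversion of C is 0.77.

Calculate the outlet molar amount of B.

479 lbmol/h

C reacted = 0.77 × 574.3 = 442.2 lbmol/h; ν_C = −2, so ξ = 442.2/2 = 221.1 lbmol/h.
Outlet amounts (n = n₀ + ν ξ):
  B: 699.7 − 1(221.1) = 478.6
  C: 574.3 − 2(221.1) = 132.1
  A: 0 + 1(221.1) = 221.1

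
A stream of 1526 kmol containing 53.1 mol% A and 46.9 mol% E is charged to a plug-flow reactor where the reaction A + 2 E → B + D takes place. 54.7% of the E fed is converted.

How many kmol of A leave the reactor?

615 kmol

E reacted = 0.547 × 715.7 = 391.5 kmol; ν_E = −2, so ξ = 391.5/2 = 195.7 kmol.
Outlet amounts (n = n₀ + ν ξ):
  A: 810.3 − 1(195.7) = 614.6
  E: 715.7 − 2(195.7) = 324.2
  B: 0 + 1(195.7) = 195.7
  D: 0 + 1(195.7) = 195.7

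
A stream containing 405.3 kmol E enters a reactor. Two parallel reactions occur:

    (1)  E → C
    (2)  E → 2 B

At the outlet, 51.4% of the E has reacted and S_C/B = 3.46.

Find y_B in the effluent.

0.122

Conversion of E: E consumed = 0.514 × 405.3 = 208.3 kmol = 1ξ₁ + 1ξ₂.
Selectivity: 1ξ₁ / (2ξ₂) = 3.46 → ξ₁ = 6.92 ξ₂.
Substitute: (1·6.92 + 1) ξ₂ = 208.3 → ξ₂ = 26.3 kmol, ξ₁ = 182 kmol.
Outlet amounts (n = n₀ + Σ ν·ξ):
  E: 405.3 − 1(182) − 1(26.3) = 197
  C: 0 + 1(182) = 182
  B: 0 + 2(26.3) = 52.61
Total out = 431.6 kmol; y_B = 52.61 / 431.6 = 0.1219.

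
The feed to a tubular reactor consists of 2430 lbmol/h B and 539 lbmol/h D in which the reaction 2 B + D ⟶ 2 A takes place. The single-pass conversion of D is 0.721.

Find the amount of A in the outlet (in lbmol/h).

777 lbmol/h

D reacted = 0.721 × 539 = 388.6 lbmol/h; ν_D = −1, so ξ = 388.6/1 = 388.6 lbmol/h.
Outlet amounts (n = n₀ + ν ξ):
  B: 2430 − 2(388.6) = 1653
  D: 539 − 1(388.6) = 150.4
  A: 0 + 2(388.6) = 777.2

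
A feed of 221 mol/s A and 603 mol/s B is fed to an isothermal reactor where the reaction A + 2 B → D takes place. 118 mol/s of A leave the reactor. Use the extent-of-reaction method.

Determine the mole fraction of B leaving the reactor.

For A: n = n₀ − 1ξ → 118 = 221 − 1ξ, giving ξ = 103 mol/s.
Outlet amounts (n = n₀ + ν ξ):
  A: 221 − 1(103) = 118
  B: 603 − 2(103) = 397
  D: 0 + 1(103) = 103
Total out = 618 mol/s; y_B = 397 / 618 = 0.6424.

0.642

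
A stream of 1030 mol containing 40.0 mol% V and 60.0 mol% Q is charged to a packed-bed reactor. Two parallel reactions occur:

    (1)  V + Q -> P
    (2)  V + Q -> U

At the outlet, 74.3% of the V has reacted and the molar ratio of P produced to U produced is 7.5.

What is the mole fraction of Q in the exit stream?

Conversion of V: V consumed = 0.743 × 412 = 306.1 mol = 1ξ₁ + 1ξ₂.
Selectivity: 1ξ₁ / (1ξ₂) = 7.5 → ξ₁ = 7.5 ξ₂.
Substitute: (1·7.5 + 1) ξ₂ = 306.1 → ξ₂ = 36.01 mol, ξ₁ = 270.1 mol.
Outlet amounts (n = n₀ + Σ ν·ξ):
  V: 412 − 1(270.1) − 1(36.01) = 105.9
  Q: 618 − 1(270.1) − 1(36.01) = 311.9
  P: 0 + 1(270.1) = 270.1
  U: 0 + 1(36.01) = 36.01
Total out = 723.9 mol; y_Q = 311.9 / 723.9 = 0.4308.

0.431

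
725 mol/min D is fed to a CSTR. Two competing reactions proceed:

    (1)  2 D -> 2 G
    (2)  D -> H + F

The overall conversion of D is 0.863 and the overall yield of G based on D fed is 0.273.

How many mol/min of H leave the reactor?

Yield of G: 2ξ₁ / 725 = 0.273 → ξ₁ = 98.96 mol/min.
Conversion of D: 2ξ₁ + 1ξ₂ = 0.863 × 725 = 625.7 → ξ₂ = 427.7 mol/min.
Outlet amounts (n = n₀ + Σ ν·ξ):
  D: 725 − 2(98.96) − 1(427.7) = 99.33
  G: 0 + 2(98.96) = 197.9
  H: 0 + 1(427.7) = 427.7
  F: 0 + 1(427.7) = 427.7

428 mol/min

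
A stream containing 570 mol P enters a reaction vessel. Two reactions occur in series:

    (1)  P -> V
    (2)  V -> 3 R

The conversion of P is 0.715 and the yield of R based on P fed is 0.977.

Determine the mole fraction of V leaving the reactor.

0.236

Conversion of P: P consumed = 1ξ₁ = 0.715 × 570 → ξ₁ = 407.5 mol.
Yield of R: 3ξ₂ / 570 = 0.977 → ξ₂ = 185.6 mol.
Outlet amounts (n = n₀ + Σ ν·ξ):
  P: 570 − 1(407.5) = 162.5
  V: 0 + 1(407.5) − 1(185.6) = 221.9
  R: 0 + 3(185.6) = 556.9
Total out = 941.3 mol; y_V = 221.9 / 941.3 = 0.2358.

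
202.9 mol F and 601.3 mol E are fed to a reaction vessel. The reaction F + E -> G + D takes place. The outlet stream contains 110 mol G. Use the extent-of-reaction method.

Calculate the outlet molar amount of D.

110 mol

For G: n = n₀ + 1ξ → 110 = 0 + 1ξ, giving ξ = 110 mol.
Outlet amounts (n = n₀ + ν ξ):
  F: 202.9 − 1(110) = 92.9
  E: 601.3 − 1(110) = 491.3
  G: 0 + 1(110) = 110
  D: 0 + 1(110) = 110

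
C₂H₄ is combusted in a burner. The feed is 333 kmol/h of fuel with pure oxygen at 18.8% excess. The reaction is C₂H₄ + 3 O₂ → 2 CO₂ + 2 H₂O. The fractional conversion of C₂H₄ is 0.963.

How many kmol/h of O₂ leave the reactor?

225 kmol/h

Stoichiometric O₂ = 3 × 333 = 999 kmol/h; O₂ fed = 999 × 1.188 = 1187 kmol/h.
Fuel reacted = 0.963 × 333 → ξ = 320.7 kmol/h.
Outlet (n = n₀ + ν ξ):
  C₂H₄: 333 − 1(320.7) = 12.32
  O₂: 1187 − 3(320.7) = 224.8
  CO₂: 0 + 2(320.7) = 641.4
  H₂O: 0 + 2(320.7) = 641.4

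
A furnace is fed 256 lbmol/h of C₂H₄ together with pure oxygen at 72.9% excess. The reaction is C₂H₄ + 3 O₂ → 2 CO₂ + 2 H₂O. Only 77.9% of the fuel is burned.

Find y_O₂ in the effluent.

0.461

Stoichiometric O₂ = 3 × 256 = 768 lbmol/h; O₂ fed = 768 × 1.729 = 1328 lbmol/h.
Fuel reacted = 0.779 × 256 → ξ = 199.4 lbmol/h.
Outlet (n = n₀ + ν ξ):
  C₂H₄: 256 − 1(199.4) = 56.58
  O₂: 1328 − 3(199.4) = 729.6
  CO₂: 0 + 2(199.4) = 398.8
  H₂O: 0 + 2(199.4) = 398.8
Total out = 1584 lbmol/h; y_O₂ = 729.6 / 1584 = 0.4606.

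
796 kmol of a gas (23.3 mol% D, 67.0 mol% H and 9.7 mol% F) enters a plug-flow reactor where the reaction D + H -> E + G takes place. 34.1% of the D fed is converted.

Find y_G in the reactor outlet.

D reacted = 0.341 × 185.5 = 63.24 kmol; ν_D = −1, so ξ = 63.24/1 = 63.24 kmol.
Outlet amounts (n = n₀ + ν ξ):
  D: 185.5 − 1(63.24) = 122.2
  H: 533.3 − 1(63.24) = 470.1
  E: 0 + 1(63.24) = 63.24
  G: 0 + 1(63.24) = 63.24
  F: 77.21 (inert)
Total out = 796 kmol; y_G = 63.24 / 796 = 0.07945.

0.0795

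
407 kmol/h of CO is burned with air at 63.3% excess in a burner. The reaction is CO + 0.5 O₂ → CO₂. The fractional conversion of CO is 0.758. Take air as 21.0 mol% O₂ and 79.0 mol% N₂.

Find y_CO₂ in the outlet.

0.168

Stoichiometric O₂ = 0.5 × 407 = 203.5 kmol/h; O₂ fed = 203.5 × 1.633 = 332.3 kmol/h.
N₂ fed = 332.3 × 79/21 = 1250 kmol/h.
Fuel reacted = 0.758 × 407 → ξ = 308.5 kmol/h.
Outlet (n = n₀ + ν ξ):
  CO: 407 − 1(308.5) = 98.49
  O₂: 332.3 − 0.5(308.5) = 178.1
  N₂: 1250 (inert)
  CO₂: 0 + 1(308.5) = 308.5
Total out = 1835 kmol/h; y_CO₂ = 308.5 / 1835 = 0.1681.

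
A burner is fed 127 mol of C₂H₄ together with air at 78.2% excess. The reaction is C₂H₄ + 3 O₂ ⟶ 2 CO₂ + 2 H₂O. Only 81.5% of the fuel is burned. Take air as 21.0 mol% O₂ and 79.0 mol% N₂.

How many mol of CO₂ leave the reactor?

Stoichiometric O₂ = 3 × 127 = 381 mol; O₂ fed = 381 × 1.782 = 678.9 mol.
N₂ fed = 678.9 × 79/21 = 2554 mol.
Fuel reacted = 0.815 × 127 → ξ = 103.5 mol.
Outlet (n = n₀ + ν ξ):
  C₂H₄: 127 − 1(103.5) = 23.5
  O₂: 678.9 − 3(103.5) = 368.4
  N₂: 2554 (inert)
  CO₂: 0 + 2(103.5) = 207
  H₂O: 0 + 2(103.5) = 207

207 mol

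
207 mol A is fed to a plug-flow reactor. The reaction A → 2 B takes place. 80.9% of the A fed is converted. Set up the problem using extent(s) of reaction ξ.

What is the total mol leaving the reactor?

374 mol

A reacted = 0.809 × 207 = 167.5 mol; ν_A = −1, so ξ = 167.5/1 = 167.5 mol.
Outlet amounts (n = n₀ + ν ξ):
  A: 207 − 1(167.5) = 39.54
  B: 0 + 2(167.5) = 334.9
Total out = 39.54 + 334.9 = 374.5 mol.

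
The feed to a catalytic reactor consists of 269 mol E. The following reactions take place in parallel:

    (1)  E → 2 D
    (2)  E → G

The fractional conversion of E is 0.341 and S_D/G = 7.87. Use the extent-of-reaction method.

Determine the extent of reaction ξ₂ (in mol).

ξ₂ = 18.6 mol

Conversion of E: E consumed = 0.341 × 269 = 91.73 mol = 1ξ₁ + 1ξ₂.
Selectivity: 2ξ₁ / (1ξ₂) = 7.87 → ξ₁ = 3.935 ξ₂.
Substitute: (1·3.935 + 1) ξ₂ = 91.73 → ξ₂ = 18.59 mol, ξ₁ = 73.14 mol.
Outlet amounts (n = n₀ + Σ ν·ξ):
  E: 269 − 1(73.14) − 1(18.59) = 177.3
  D: 0 + 2(73.14) = 146.3
  G: 0 + 1(18.59) = 18.59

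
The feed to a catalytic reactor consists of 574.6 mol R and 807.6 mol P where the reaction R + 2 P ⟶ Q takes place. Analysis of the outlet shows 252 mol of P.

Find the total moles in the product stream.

For P: n = n₀ − 2ξ → 252 = 807.6 − 2ξ, giving ξ = 277.8 mol.
Outlet amounts (n = n₀ + ν ξ):
  R: 574.6 − 1(277.8) = 296.8
  P: 807.6 − 2(277.8) = 252
  Q: 0 + 1(277.8) = 277.8
Total out = 296.8 + 252 + 277.8 = 826.6 mol.

827 mol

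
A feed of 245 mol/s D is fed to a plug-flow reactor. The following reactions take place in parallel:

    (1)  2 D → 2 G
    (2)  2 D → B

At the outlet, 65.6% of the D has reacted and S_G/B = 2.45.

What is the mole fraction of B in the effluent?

Conversion of D: D consumed = 0.656 × 245 = 160.7 mol/s = 2ξ₁ + 2ξ₂.
Selectivity: 2ξ₁ / (1ξ₂) = 2.45 → ξ₁ = 1.225 ξ₂.
Substitute: (2·1.225 + 2) ξ₂ = 160.7 → ξ₂ = 36.12 mol/s, ξ₁ = 44.24 mol/s.
Outlet amounts (n = n₀ + Σ ν·ξ):
  D: 245 − 2(44.24) − 2(36.12) = 84.28
  G: 0 + 2(44.24) = 88.49
  B: 0 + 1(36.12) = 36.12
Total out = 208.9 mol/s; y_B = 36.12 / 208.9 = 0.1729.

0.173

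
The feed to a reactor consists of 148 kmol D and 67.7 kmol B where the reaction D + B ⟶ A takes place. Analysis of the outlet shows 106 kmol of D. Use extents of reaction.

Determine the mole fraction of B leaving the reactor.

0.148

For D: n = n₀ − 1ξ → 106 = 148 − 1ξ, giving ξ = 42 kmol.
Outlet amounts (n = n₀ + ν ξ):
  D: 148 − 1(42) = 106
  B: 67.7 − 1(42) = 25.7
  A: 0 + 1(42) = 42
Total out = 173.7 kmol; y_B = 25.7 / 173.7 = 0.148.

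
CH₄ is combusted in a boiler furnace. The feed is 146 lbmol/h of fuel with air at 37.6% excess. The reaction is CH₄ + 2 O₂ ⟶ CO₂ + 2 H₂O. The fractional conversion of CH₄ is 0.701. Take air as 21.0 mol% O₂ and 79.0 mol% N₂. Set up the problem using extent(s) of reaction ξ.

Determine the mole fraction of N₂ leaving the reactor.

0.734

Stoichiometric O₂ = 2 × 146 = 292 lbmol/h; O₂ fed = 292 × 1.376 = 401.8 lbmol/h.
N₂ fed = 401.8 × 79/21 = 1512 lbmol/h.
Fuel reacted = 0.701 × 146 → ξ = 102.3 lbmol/h.
Outlet (n = n₀ + ν ξ):
  CH₄: 146 − 1(102.3) = 43.65
  O₂: 401.8 − 2(102.3) = 197.1
  N₂: 1512 (inert)
  CO₂: 0 + 1(102.3) = 102.3
  H₂O: 0 + 2(102.3) = 204.7
Total out = 2059 lbmol/h; y_N₂ = 1512 / 2059 = 0.734.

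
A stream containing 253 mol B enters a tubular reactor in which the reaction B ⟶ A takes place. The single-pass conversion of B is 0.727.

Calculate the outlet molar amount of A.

184 mol

B reacted = 0.727 × 253 = 183.9 mol; ν_B = −1, so ξ = 183.9/1 = 183.9 mol.
Outlet amounts (n = n₀ + ν ξ):
  B: 253 − 1(183.9) = 69.07
  A: 0 + 1(183.9) = 183.9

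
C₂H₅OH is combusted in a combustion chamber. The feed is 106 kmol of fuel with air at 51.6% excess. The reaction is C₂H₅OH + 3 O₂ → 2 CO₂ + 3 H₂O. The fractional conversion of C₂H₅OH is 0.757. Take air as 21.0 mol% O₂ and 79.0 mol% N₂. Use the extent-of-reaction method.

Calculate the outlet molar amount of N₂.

Stoichiometric O₂ = 3 × 106 = 318 kmol; O₂ fed = 318 × 1.516 = 482.1 kmol.
N₂ fed = 482.1 × 79/21 = 1814 kmol.
Fuel reacted = 0.757 × 106 → ξ = 80.24 kmol.
Outlet (n = n₀ + ν ξ):
  C₂H₅OH: 106 − 1(80.24) = 25.76
  O₂: 482.1 − 3(80.24) = 241.4
  N₂: 1814 (inert)
  CO₂: 0 + 2(80.24) = 160.5
  H₂O: 0 + 3(80.24) = 240.7

1810 kmol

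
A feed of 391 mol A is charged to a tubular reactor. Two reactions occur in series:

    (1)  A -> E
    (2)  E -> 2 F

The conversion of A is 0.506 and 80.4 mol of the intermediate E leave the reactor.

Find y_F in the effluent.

Conversion of A: A consumed = 1ξ₁ = 0.506 × 391 → ξ₁ = 197.8 mol.
E balance: n_E = 0 + 1ξ₁ − 1ξ₂ = 80.4 → ξ₂ = (1·197.8 − 80.4)/1 = 117.4 mol.
Outlet amounts (n = n₀ + Σ ν·ξ):
  A: 391 − 1(197.8) = 193.2
  E: 0 + 1(197.8) − 1(117.4) = 80.4
  F: 0 + 2(117.4) = 234.9
Total out = 508.4 mol; y_F = 234.9 / 508.4 = 0.462.

0.462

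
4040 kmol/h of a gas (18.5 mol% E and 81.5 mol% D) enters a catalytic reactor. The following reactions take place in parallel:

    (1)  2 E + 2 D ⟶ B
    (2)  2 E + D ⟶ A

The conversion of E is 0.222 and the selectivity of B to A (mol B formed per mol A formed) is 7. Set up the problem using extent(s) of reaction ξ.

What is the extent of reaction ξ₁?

Conversion of E: E consumed = 0.222 × 747.4 = 165.9 kmol/h = 2ξ₁ + 2ξ₂.
Selectivity: 1ξ₁ / (1ξ₂) = 7 → ξ₁ = 7 ξ₂.
Substitute: (2·7 + 2) ξ₂ = 165.9 → ξ₂ = 10.37 kmol/h, ξ₁ = 72.59 kmol/h.
Outlet amounts (n = n₀ + Σ ν·ξ):
  E: 747.4 − 2(72.59) − 2(10.37) = 581.5
  D: 3293 − 2(72.59) − 1(10.37) = 3137
  B: 0 + 1(72.59) = 72.59
  A: 0 + 1(10.37) = 10.37

ξ₁ = 72.6 kmol/h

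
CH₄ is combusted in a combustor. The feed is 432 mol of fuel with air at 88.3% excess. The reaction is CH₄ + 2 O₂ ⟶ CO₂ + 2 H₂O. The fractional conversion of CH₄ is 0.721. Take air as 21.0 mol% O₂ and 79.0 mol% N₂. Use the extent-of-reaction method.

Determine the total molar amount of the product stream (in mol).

Stoichiometric O₂ = 2 × 432 = 864 mol; O₂ fed = 864 × 1.883 = 1627 mol.
N₂ fed = 1627 × 79/21 = 6120 mol.
Fuel reacted = 0.721 × 432 → ξ = 311.5 mol.
Outlet (n = n₀ + ν ξ):
  CH₄: 432 − 1(311.5) = 120.5
  O₂: 1627 − 2(311.5) = 1004
  N₂: 6120 (inert)
  CO₂: 0 + 1(311.5) = 311.5
  H₂O: 0 + 2(311.5) = 622.9
Total out = 120.5 + 1004 + 6120 + 311.5 + 622.9 = 8179 mol.

8180 mol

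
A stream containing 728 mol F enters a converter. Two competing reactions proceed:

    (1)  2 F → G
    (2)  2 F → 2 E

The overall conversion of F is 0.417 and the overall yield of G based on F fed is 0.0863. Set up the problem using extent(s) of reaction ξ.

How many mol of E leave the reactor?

Yield of G: 1ξ₁ / 728 = 0.0863 → ξ₁ = 62.83 mol.
Conversion of F: 2ξ₁ + 2ξ₂ = 0.417 × 728 = 303.6 → ξ₂ = 88.96 mol.
Outlet amounts (n = n₀ + Σ ν·ξ):
  F: 728 − 2(62.83) − 2(88.96) = 424.4
  G: 0 + 1(62.83) = 62.83
  E: 0 + 2(88.96) = 177.9

178 mol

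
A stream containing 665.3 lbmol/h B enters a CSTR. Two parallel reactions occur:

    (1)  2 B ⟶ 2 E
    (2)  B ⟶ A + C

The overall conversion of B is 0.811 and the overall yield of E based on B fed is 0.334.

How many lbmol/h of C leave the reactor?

317 lbmol/h

Yield of E: 2ξ₁ / 665.3 = 0.334 → ξ₁ = 111.1 lbmol/h.
Conversion of B: 2ξ₁ + 1ξ₂ = 0.811 × 665.3 = 539.6 → ξ₂ = 317.3 lbmol/h.
Outlet amounts (n = n₀ + Σ ν·ξ):
  B: 665.3 − 2(111.1) − 1(317.3) = 125.7
  E: 0 + 2(111.1) = 222.2
  A: 0 + 1(317.3) = 317.3
  C: 0 + 1(317.3) = 317.3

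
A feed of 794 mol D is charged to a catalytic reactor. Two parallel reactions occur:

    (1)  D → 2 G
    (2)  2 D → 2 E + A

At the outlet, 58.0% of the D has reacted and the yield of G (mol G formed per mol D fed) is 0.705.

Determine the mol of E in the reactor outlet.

Yield of G: 2ξ₁ / 794 = 0.705 → ξ₁ = 279.9 mol.
Conversion of D: 1ξ₁ + 2ξ₂ = 0.58 × 794 = 460.5 → ξ₂ = 90.32 mol.
Outlet amounts (n = n₀ + Σ ν·ξ):
  D: 794 − 1(279.9) − 2(90.32) = 333.5
  G: 0 + 2(279.9) = 559.8
  E: 0 + 2(90.32) = 180.6
  A: 0 + 1(90.32) = 90.32

181 mol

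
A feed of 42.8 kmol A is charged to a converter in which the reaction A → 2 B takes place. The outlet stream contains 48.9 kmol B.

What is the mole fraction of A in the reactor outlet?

0.273

For B: n = n₀ + 2ξ → 48.9 = 0 + 2ξ, giving ξ = 24.45 kmol.
Outlet amounts (n = n₀ + ν ξ):
  A: 42.8 − 1(24.45) = 18.35
  B: 0 + 2(24.45) = 48.9
Total out = 67.25 kmol; y_A = 18.35 / 67.25 = 0.2729.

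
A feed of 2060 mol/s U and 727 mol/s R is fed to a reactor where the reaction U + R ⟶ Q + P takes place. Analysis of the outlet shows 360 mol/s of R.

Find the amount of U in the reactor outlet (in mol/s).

1690 mol/s

For R: n = n₀ − 1ξ → 360 = 727 − 1ξ, giving ξ = 367 mol/s.
Outlet amounts (n = n₀ + ν ξ):
  U: 2060 − 1(367) = 1693
  R: 727 − 1(367) = 360
  Q: 0 + 1(367) = 367
  P: 0 + 1(367) = 367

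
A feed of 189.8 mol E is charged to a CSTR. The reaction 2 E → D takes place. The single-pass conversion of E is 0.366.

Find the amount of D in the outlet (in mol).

34.7 mol

E reacted = 0.366 × 189.8 = 69.47 mol; ν_E = −2, so ξ = 69.47/2 = 34.73 mol.
Outlet amounts (n = n₀ + ν ξ):
  E: 189.8 − 2(34.73) = 120.3
  D: 0 + 1(34.73) = 34.73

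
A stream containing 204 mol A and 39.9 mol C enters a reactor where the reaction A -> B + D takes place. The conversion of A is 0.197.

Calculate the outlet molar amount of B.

40.2 mol

A reacted = 0.197 × 204 = 40.19 mol; ν_A = −1, so ξ = 40.19/1 = 40.19 mol.
Outlet amounts (n = n₀ + ν ξ):
  A: 204 − 1(40.19) = 163.8
  B: 0 + 1(40.19) = 40.19
  D: 0 + 1(40.19) = 40.19
  C: 39.9 (inert)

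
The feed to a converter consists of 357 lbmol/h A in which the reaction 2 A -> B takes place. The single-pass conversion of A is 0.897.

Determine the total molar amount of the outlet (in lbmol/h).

197 lbmol/h

A reacted = 0.897 × 357 = 320.2 lbmol/h; ν_A = −2, so ξ = 320.2/2 = 160.1 lbmol/h.
Outlet amounts (n = n₀ + ν ξ):
  A: 357 − 2(160.1) = 36.77
  B: 0 + 1(160.1) = 160.1
Total out = 36.77 + 160.1 = 196.9 lbmol/h.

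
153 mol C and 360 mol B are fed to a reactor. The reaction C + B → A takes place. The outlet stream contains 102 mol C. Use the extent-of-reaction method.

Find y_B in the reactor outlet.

0.669

For C: n = n₀ − 1ξ → 102 = 153 − 1ξ, giving ξ = 51 mol.
Outlet amounts (n = n₀ + ν ξ):
  C: 153 − 1(51) = 102
  B: 360 − 1(51) = 309
  A: 0 + 1(51) = 51
Total out = 462 mol; y_B = 309 / 462 = 0.6688.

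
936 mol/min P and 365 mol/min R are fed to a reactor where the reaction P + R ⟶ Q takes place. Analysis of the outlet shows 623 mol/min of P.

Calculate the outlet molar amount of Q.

313 mol/min

For P: n = n₀ − 1ξ → 623 = 936 − 1ξ, giving ξ = 313 mol/min.
Outlet amounts (n = n₀ + ν ξ):
  P: 936 − 1(313) = 623
  R: 365 − 1(313) = 52
  Q: 0 + 1(313) = 313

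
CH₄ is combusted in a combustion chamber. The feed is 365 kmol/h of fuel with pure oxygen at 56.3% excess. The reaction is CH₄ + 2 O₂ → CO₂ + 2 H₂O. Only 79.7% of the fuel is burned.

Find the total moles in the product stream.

1510 kmol/h

Stoichiometric O₂ = 2 × 365 = 730 kmol/h; O₂ fed = 730 × 1.563 = 1141 kmol/h.
Fuel reacted = 0.797 × 365 → ξ = 290.9 kmol/h.
Outlet (n = n₀ + ν ξ):
  CH₄: 365 − 1(290.9) = 74.09
  O₂: 1141 − 2(290.9) = 559.2
  CO₂: 0 + 1(290.9) = 290.9
  H₂O: 0 + 2(290.9) = 581.8
Total out = 74.09 + 559.2 + 290.9 + 581.8 = 1506 kmol/h.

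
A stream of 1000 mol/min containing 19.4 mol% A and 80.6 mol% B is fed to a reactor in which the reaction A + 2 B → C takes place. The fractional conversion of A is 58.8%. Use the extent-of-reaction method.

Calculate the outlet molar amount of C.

A reacted = 0.588 × 194 = 114.1 mol/min; ν_A = −1, so ξ = 114.1/1 = 114.1 mol/min.
Outlet amounts (n = n₀ + ν ξ):
  A: 194 − 1(114.1) = 79.93
  B: 806 − 2(114.1) = 577.9
  C: 0 + 1(114.1) = 114.1

114 mol/min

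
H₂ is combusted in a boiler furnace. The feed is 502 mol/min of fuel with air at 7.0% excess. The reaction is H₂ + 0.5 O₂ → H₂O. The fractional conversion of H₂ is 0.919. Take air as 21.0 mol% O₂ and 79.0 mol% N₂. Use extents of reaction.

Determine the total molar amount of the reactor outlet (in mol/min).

Stoichiometric O₂ = 0.5 × 502 = 251 mol/min; O₂ fed = 251 × 1.070 = 268.6 mol/min.
N₂ fed = 268.6 × 79/21 = 1010 mol/min.
Fuel reacted = 0.919 × 502 → ξ = 461.3 mol/min.
Outlet (n = n₀ + ν ξ):
  H₂: 502 − 1(461.3) = 40.66
  O₂: 268.6 − 0.5(461.3) = 37.9
  N₂: 1010 (inert)
  H₂O: 0 + 1(461.3) = 461.3
Total out = 40.66 + 37.9 + 1010 + 461.3 = 1550 mol/min.

1550 mol/min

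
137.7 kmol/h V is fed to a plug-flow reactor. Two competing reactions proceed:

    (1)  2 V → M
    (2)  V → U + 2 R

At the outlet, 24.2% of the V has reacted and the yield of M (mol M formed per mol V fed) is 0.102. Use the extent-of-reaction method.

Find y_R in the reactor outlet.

0.078

Yield of M: 1ξ₁ / 137.7 = 0.102 → ξ₁ = 14.05 kmol/h.
Conversion of V: 2ξ₁ + 1ξ₂ = 0.242 × 137.7 = 33.32 → ξ₂ = 5.233 kmol/h.
Outlet amounts (n = n₀ + Σ ν·ξ):
  V: 137.7 − 2(14.05) − 1(5.233) = 104.4
  M: 0 + 1(14.05) = 14.05
  U: 0 + 1(5.233) = 5.233
  R: 0 + 2(5.233) = 10.47
Total out = 134.1 kmol/h; y_R = 10.47 / 134.1 = 0.07803.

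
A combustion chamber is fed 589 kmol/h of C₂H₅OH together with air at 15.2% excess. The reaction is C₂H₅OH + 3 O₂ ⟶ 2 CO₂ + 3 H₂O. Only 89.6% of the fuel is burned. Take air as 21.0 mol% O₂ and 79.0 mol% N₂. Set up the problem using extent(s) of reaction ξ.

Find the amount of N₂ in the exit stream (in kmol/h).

Stoichiometric O₂ = 3 × 589 = 1767 kmol/h; O₂ fed = 1767 × 1.152 = 2036 kmol/h.
N₂ fed = 2036 × 79/21 = 7658 kmol/h.
Fuel reacted = 0.896 × 589 → ξ = 527.7 kmol/h.
Outlet (n = n₀ + ν ξ):
  C₂H₅OH: 589 − 1(527.7) = 61.26
  O₂: 2036 − 3(527.7) = 452.4
  N₂: 7658 (inert)
  CO₂: 0 + 2(527.7) = 1055
  H₂O: 0 + 3(527.7) = 1583

7660 kmol/h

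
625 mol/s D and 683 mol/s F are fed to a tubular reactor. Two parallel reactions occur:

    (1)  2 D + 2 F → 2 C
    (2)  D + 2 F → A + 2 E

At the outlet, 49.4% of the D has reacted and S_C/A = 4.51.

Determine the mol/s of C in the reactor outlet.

Conversion of D: D consumed = 0.494 × 625 = 308.8 mol/s = 2ξ₁ + 1ξ₂.
Selectivity: 2ξ₁ / (1ξ₂) = 4.51 → ξ₁ = 2.255 ξ₂.
Substitute: (2·2.255 + 1) ξ₂ = 308.8 → ξ₂ = 56.03 mol/s, ξ₁ = 126.4 mol/s.
Outlet amounts (n = n₀ + Σ ν·ξ):
  D: 625 − 2(126.4) − 1(56.03) = 316.2
  F: 683 − 2(126.4) − 2(56.03) = 318.2
  C: 0 + 2(126.4) = 252.7
  A: 0 + 1(56.03) = 56.03
  E: 0 + 2(56.03) = 112.1

253 mol/s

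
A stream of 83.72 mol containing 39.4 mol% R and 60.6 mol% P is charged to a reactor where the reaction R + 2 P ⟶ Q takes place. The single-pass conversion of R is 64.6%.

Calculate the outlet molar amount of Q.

21.3 mol

R reacted = 0.646 × 32.99 = 21.31 mol; ν_R = −1, so ξ = 21.31/1 = 21.31 mol.
Outlet amounts (n = n₀ + ν ξ):
  R: 32.99 − 1(21.31) = 11.68
  P: 50.73 − 2(21.31) = 8.117
  Q: 0 + 1(21.31) = 21.31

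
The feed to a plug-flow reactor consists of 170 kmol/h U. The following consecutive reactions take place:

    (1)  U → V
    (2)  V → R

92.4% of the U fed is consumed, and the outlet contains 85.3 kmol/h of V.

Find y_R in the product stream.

Conversion of U: U consumed = 1ξ₁ = 0.924 × 170 → ξ₁ = 157.1 kmol/h.
V balance: n_V = 0 + 1ξ₁ − 1ξ₂ = 85.3 → ξ₂ = (1·157.1 − 85.3)/1 = 71.78 kmol/h.
Outlet amounts (n = n₀ + Σ ν·ξ):
  U: 170 − 1(157.1) = 12.92
  V: 0 + 1(157.1) − 1(71.78) = 85.3
  R: 0 + 1(71.78) = 71.78
Total out = 170 kmol/h; y_R = 71.78 / 170 = 0.4222.

0.422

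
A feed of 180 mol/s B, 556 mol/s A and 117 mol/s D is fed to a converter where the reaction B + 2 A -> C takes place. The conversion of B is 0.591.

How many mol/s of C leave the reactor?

B reacted = 0.591 × 180 = 106.4 mol/s; ν_B = −1, so ξ = 106.4/1 = 106.4 mol/s.
Outlet amounts (n = n₀ + ν ξ):
  B: 180 − 1(106.4) = 73.62
  A: 556 − 2(106.4) = 343.2
  C: 0 + 1(106.4) = 106.4
  D: 117 (inert)

106 mol/s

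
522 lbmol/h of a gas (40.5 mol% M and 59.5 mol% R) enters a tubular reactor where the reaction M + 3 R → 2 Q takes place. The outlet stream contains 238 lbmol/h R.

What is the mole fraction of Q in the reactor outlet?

0.102

For R: n = n₀ − 3ξ → 238 = 310.6 − 3ξ, giving ξ = 24.2 lbmol/h.
Outlet amounts (n = n₀ + ν ξ):
  M: 211.4 − 1(24.2) = 187.2
  R: 310.6 − 3(24.2) = 238
  Q: 0 + 2(24.2) = 48.39
Total out = 473.6 lbmol/h; y_Q = 48.39 / 473.6 = 0.1022.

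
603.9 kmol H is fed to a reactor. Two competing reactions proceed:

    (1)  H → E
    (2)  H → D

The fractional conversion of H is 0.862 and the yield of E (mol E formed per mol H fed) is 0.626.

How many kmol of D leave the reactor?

Yield of E: 1ξ₁ / 603.9 = 0.626 → ξ₁ = 378 kmol.
Conversion of H: 1ξ₁ + 1ξ₂ = 0.862 × 603.9 = 520.6 → ξ₂ = 142.5 kmol.
Outlet amounts (n = n₀ + Σ ν·ξ):
  H: 603.9 − 1(378) − 1(142.5) = 83.34
  E: 0 + 1(378) = 378
  D: 0 + 1(142.5) = 142.5

143 kmol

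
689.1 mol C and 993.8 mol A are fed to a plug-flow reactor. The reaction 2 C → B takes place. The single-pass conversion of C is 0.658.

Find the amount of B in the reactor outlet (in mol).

C reacted = 0.658 × 689.1 = 453.4 mol; ν_C = −2, so ξ = 453.4/2 = 226.7 mol.
Outlet amounts (n = n₀ + ν ξ):
  C: 689.1 − 2(226.7) = 235.7
  B: 0 + 1(226.7) = 226.7
  A: 993.8 (inert)

227 mol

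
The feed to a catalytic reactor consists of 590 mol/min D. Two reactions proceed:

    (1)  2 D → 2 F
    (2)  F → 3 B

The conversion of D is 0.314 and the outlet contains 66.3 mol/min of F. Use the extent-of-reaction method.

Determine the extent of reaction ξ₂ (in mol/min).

Conversion of D: D consumed = 2ξ₁ = 0.314 × 590 → ξ₁ = 92.63 mol/min.
F balance: n_F = 0 + 2ξ₁ − 1ξ₂ = 66.3 → ξ₂ = (2·92.63 − 66.3)/1 = 119 mol/min.
Outlet amounts (n = n₀ + Σ ν·ξ):
  D: 590 − 2(92.63) = 404.7
  F: 0 + 2(92.63) − 1(119) = 66.3
  B: 0 + 3(119) = 356.9

ξ₂ = 119 mol/min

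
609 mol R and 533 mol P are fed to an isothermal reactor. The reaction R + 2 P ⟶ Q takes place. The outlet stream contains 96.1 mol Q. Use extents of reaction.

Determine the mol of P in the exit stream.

For Q: n = n₀ + 1ξ → 96.1 = 0 + 1ξ, giving ξ = 96.1 mol.
Outlet amounts (n = n₀ + ν ξ):
  R: 609 − 1(96.1) = 512.9
  P: 533 − 2(96.1) = 340.8
  Q: 0 + 1(96.1) = 96.1

341 mol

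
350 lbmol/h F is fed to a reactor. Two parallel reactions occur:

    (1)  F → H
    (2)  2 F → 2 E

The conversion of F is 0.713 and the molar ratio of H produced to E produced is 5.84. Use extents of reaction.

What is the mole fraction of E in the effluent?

0.104

Conversion of F: F consumed = 0.713 × 350 = 249.5 lbmol/h = 1ξ₁ + 2ξ₂.
Selectivity: 1ξ₁ / (2ξ₂) = 5.84 → ξ₁ = 11.68 ξ₂.
Substitute: (1·11.68 + 2) ξ₂ = 249.5 → ξ₂ = 18.24 lbmol/h, ξ₁ = 213.1 lbmol/h.
Outlet amounts (n = n₀ + Σ ν·ξ):
  F: 350 − 1(213.1) − 2(18.24) = 100.4
  H: 0 + 1(213.1) = 213.1
  E: 0 + 2(18.24) = 36.48
Total out = 350 lbmol/h; y_E = 36.48 / 350 = 0.1042.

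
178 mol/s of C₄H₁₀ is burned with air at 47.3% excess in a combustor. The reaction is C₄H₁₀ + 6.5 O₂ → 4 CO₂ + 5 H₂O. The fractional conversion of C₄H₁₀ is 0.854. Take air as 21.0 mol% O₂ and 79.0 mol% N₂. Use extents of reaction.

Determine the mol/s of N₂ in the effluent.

Stoichiometric O₂ = 6.5 × 178 = 1157 mol/s; O₂ fed = 1157 × 1.473 = 1704 mol/s.
N₂ fed = 1704 × 79/21 = 6411 mol/s.
Fuel reacted = 0.854 × 178 → ξ = 152 mol/s.
Outlet (n = n₀ + ν ξ):
  C₄H₁₀: 178 − 1(152) = 25.99
  O₂: 1704 − 6.5(152) = 716.2
  N₂: 6411 (inert)
  CO₂: 0 + 4(152) = 608
  H₂O: 0 + 5(152) = 760.1

6410 mol/s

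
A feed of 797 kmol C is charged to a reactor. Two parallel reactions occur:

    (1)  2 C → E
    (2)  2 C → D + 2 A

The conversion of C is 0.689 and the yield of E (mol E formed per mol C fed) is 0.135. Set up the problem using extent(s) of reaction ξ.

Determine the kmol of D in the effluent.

Yield of E: 1ξ₁ / 797 = 0.135 → ξ₁ = 107.6 kmol.
Conversion of C: 2ξ₁ + 2ξ₂ = 0.689 × 797 = 549.1 → ξ₂ = 167 kmol.
Outlet amounts (n = n₀ + Σ ν·ξ):
  C: 797 − 2(107.6) − 2(167) = 247.9
  E: 0 + 1(107.6) = 107.6
  D: 0 + 1(167) = 167
  A: 0 + 2(167) = 333.9

167 kmol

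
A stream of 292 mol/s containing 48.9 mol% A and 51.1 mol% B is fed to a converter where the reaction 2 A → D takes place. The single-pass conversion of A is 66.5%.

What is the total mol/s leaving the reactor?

A reacted = 0.665 × 142.8 = 94.95 mol/s; ν_A = −2, so ξ = 94.95/2 = 47.48 mol/s.
Outlet amounts (n = n₀ + ν ξ):
  A: 142.8 − 2(47.48) = 47.83
  D: 0 + 1(47.48) = 47.48
  B: 149.2 (inert)
Total out = 47.83 + 47.48 + 149.2 = 244.5 mol/s.

245 mol/s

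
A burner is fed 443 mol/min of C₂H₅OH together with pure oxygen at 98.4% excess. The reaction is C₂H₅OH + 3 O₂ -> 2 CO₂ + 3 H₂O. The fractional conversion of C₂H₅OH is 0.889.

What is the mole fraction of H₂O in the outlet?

Stoichiometric O₂ = 3 × 443 = 1329 mol/min; O₂ fed = 1329 × 1.984 = 2637 mol/min.
Fuel reacted = 0.889 × 443 → ξ = 393.8 mol/min.
Outlet (n = n₀ + ν ξ):
  C₂H₅OH: 443 − 1(393.8) = 49.17
  O₂: 2637 − 3(393.8) = 1455
  CO₂: 0 + 2(393.8) = 787.7
  H₂O: 0 + 3(393.8) = 1181
Total out = 3474 mol/min; y_H₂O = 1181 / 3474 = 0.3401.

0.34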